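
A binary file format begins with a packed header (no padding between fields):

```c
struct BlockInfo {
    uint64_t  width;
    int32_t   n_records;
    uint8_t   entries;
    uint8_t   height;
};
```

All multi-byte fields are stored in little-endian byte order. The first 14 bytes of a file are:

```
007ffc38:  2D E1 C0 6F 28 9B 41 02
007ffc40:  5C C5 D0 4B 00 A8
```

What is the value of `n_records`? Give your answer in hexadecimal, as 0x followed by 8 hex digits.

`n_records` follows `width` (8 bytes), so it starts at byte offset 8 and occupies 4 bytes.
Bytes at offsets 8..11: 5C C5 D0 4B.
Little-endian stores the least-significant byte at the lowest address.
Reassemble most-significant byte first: 4B D0 C5 5C → 0x4BD0C55C.

0x4BD0C55C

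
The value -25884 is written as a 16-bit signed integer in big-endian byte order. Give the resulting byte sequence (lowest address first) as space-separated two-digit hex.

9A E4

Two's complement of -25884 in 16 bits: 25884 = 0x651C; invert → 0x9AE3; add 1 → 0x9AE4.
Split into bytes (most-significant first): 9A E4.
Big-endian stores the most-significant byte at the lowest address.
So the memory order matches the most-significant-first order: 9A E4.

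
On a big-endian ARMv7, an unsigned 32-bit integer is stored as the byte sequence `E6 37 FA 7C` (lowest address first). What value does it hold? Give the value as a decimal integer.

Big-endian: lowest address holds the most-significant byte.
The bytes are already most-significant first: 0xE637FA7C.
0xE637FA7C = 3862428284.

3862428284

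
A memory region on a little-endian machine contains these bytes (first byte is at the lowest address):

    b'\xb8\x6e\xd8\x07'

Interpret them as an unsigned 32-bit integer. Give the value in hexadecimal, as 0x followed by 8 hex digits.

Little-endian: lowest address holds the least-significant byte.
Reassemble most-significant byte first: 07 D8 6E B8 → 0x07D86EB8.

0x07D86EB8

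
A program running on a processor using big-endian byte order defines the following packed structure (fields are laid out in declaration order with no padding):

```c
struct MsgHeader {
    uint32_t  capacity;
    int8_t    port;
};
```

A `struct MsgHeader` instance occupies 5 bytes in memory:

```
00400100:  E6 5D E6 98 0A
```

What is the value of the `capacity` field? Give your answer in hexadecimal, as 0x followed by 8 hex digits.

0xE65DE698

`capacity` is the first field, at byte offset 0, occupying 4 bytes.
Bytes at offsets 0..3: E6 5D E6 98.
In big-endian order the high byte comes first in memory.
The bytes are already most-significant first: 0xE65DE698.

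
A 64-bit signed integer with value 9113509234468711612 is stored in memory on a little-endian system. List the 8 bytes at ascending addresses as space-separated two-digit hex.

BC EC BF 01 5D B0 79 7E

9113509234468711612 in hexadecimal, padded to 64 bits, is 0x7E79B05D01BFECBC.
Split into bytes (most-significant first): 7E 79 B0 5D 01 BF EC BC.
In little-endian order the low byte comes first in memory.
So at ascending addresses the bytes are BC EC BF 01 5D B0 79 7E.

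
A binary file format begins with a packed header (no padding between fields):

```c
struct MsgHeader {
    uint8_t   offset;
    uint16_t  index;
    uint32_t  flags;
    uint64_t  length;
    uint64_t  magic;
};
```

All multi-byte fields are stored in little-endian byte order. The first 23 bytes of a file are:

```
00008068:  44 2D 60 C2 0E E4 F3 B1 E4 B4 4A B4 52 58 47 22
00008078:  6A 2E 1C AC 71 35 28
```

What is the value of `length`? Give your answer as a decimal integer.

5140949908944381105

`length` follows `offset` (1 B), `index` (2 B), `flags` (4 B), so it starts at offset 1 + 2 + 4 = 7 and occupies 8 bytes.
Bytes at offsets 7..14: B1 E4 B4 4A B4 52 58 47.
Little-endian: lowest address holds the least-significant byte.
Reassemble most-significant byte first: 47 58 52 B4 4A B4 E4 B1 → 0x475852B44AB4E4B1.
0x475852B44AB4E4B1 = 5140949908944381105.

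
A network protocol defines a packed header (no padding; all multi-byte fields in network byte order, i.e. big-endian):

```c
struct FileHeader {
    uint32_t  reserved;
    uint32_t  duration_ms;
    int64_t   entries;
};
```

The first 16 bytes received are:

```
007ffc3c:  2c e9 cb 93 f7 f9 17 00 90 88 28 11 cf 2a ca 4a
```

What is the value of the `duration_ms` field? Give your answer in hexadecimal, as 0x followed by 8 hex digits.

`duration_ms` follows `reserved` (4 bytes), so it starts at byte offset 4 and occupies 4 bytes.
Bytes at offsets 4..7: F7 F9 17 00.
In big-endian order the high byte comes first in memory.
The bytes are already most-significant first: 0xF7F91700.

0xF7F91700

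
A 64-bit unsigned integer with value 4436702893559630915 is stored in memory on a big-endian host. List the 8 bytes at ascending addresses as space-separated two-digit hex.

4436702893559630915 in hexadecimal, padded to 64 bits, is 0x3D9255C66891CC43.
Split into bytes (most-significant first): 3D 92 55 C6 68 91 CC 43.
Big-endian stores the most-significant byte at the lowest address.
So the memory order matches the most-significant-first order: 3D 92 55 C6 68 91 CC 43.

3D 92 55 C6 68 91 CC 43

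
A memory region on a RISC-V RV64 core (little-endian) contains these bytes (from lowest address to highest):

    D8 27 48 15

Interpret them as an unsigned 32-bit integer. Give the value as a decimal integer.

Little-endian stores the least-significant byte at the lowest address.
Reassemble most-significant byte first: 15 48 27 D8 → 0x154827D8.
0x154827D8 = 357050328.

357050328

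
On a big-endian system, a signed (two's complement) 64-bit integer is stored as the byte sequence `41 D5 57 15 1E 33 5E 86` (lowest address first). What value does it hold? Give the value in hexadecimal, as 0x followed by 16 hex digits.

0x41D557151E335E86

Big-endian stores the most-significant byte at the lowest address.
The bytes are already most-significant first: 0x41D557151E335E86.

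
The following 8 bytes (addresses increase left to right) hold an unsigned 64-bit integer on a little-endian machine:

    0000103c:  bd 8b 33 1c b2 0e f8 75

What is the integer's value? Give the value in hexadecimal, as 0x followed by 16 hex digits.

0x75F80EB21C338BBD

Little-endian: lowest address holds the least-significant byte.
Reassemble most-significant byte first: 75 F8 0E B2 1C 33 8B BD → 0x75F80EB21C338BBD.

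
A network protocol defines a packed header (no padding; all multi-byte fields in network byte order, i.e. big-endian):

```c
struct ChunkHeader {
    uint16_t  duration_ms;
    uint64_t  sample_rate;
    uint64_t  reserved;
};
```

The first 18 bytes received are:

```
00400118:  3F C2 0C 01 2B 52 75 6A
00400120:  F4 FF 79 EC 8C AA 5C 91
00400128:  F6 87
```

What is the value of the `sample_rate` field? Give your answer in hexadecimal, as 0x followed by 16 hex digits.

0x0C012B52756AF4FF

`sample_rate` follows `duration_ms` (2 bytes), so it starts at byte offset 2 and occupies 8 bytes.
Bytes at offsets 2..9: 0C 01 2B 52 75 6A F4 FF.
In big-endian order the high byte comes first in memory.
The bytes are already most-significant first: 0x0C012B52756AF4FF.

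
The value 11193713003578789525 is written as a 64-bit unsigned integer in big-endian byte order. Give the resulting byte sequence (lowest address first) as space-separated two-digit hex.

11193713003578789525 in hexadecimal, padded to 64 bits, is 0x9B580EAB7FFC0E95.
Split into bytes (most-significant first): 9B 58 0E AB 7F FC 0E 95.
In big-endian order the high byte comes first in memory.
So the memory order matches the most-significant-first order: 9B 58 0E AB 7F FC 0E 95.

9B 58 0E AB 7F FC 0E 95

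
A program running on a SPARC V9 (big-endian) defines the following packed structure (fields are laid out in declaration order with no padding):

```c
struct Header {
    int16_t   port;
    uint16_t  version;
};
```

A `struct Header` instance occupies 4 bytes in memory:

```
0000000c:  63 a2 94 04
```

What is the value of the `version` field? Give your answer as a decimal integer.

`version` follows `port` (2 bytes), so it starts at byte offset 2 and occupies 2 bytes.
Bytes at offsets 2..3: 94 04.
Big-endian: lowest address holds the most-significant byte.
The bytes are already most-significant first: 0x9404.
0x9404 = 37892.

37892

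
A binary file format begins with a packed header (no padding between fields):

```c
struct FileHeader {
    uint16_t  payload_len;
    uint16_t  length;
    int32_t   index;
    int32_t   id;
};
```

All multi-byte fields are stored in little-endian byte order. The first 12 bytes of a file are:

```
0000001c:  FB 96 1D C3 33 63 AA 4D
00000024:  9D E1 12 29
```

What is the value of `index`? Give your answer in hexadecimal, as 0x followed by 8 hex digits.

0x4DAA6333

`index` follows `payload_len` (2 B), `length` (2 B), so it starts at offset 2 + 2 = 4 and occupies 4 bytes.
Bytes at offsets 4..7: 33 63 AA 4D.
Little-endian: lowest address holds the least-significant byte.
Reassemble most-significant byte first: 4D AA 63 33 → 0x4DAA6333.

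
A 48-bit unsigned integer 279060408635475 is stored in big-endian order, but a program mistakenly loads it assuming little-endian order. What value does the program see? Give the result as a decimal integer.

279060408635475 in 48-bit hexadecimal is 0xFDCDD0871053.
Stored big-endian, the bytes at ascending addresses are FD CD D0 87 10 53.
Read back as little-endian, the first byte is least significant, giving 0x531087D0CDFD.
0x531087D0CDFD = 91330463190525.

91330463190525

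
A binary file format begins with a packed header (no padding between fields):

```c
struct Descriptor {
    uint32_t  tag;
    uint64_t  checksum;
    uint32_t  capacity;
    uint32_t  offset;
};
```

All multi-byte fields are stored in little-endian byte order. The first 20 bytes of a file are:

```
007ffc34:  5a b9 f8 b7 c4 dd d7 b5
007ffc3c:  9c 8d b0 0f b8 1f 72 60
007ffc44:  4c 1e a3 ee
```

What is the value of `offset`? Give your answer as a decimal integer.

4003667532

`offset` follows `tag` (4 B), `checksum` (8 B), `capacity` (4 B), so it starts at offset 4 + 8 + 4 = 16 and occupies 4 bytes.
Bytes at offsets 16..19: 4C 1E A3 EE.
Little-endian: lowest address holds the least-significant byte.
Reassemble most-significant byte first: EE A3 1E 4C → 0xEEA31E4C.
0xEEA31E4C = 4003667532.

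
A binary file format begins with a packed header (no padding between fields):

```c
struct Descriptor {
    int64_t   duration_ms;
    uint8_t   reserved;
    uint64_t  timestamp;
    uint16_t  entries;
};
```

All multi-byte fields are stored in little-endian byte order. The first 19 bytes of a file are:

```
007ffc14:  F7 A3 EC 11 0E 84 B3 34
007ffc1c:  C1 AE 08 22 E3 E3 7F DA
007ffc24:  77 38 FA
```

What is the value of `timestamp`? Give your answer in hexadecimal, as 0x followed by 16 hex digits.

0x77DA7FE3E32208AE

`timestamp` follows `duration_ms` (8 B), `reserved` (1 B), so it starts at offset 8 + 1 = 9 and occupies 8 bytes.
Bytes at offsets 9..16: AE 08 22 E3 E3 7F DA 77.
In little-endian order the low byte comes first in memory.
Reassemble most-significant byte first: 77 DA 7F E3 E3 22 08 AE → 0x77DA7FE3E32208AE.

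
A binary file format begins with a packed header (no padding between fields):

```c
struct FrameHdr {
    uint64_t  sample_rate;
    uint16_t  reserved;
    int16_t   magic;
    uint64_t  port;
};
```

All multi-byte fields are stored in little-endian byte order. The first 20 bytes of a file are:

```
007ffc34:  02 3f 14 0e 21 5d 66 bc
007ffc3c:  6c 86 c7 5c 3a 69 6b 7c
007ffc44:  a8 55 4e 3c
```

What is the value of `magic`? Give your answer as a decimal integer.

23751

`magic` follows `sample_rate` (8 B), `reserved` (2 B), so it starts at offset 8 + 2 = 10 and occupies 2 bytes.
Bytes at offsets 10..11: C7 5C.
In little-endian order the low byte comes first in memory.
Reassemble most-significant byte first: 5C C7 → 0x5CC7.
0x5CC7 = 23751.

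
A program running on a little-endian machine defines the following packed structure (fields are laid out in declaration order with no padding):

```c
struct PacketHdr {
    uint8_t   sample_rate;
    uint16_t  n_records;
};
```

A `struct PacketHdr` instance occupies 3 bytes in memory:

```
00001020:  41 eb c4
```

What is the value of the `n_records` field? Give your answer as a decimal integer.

50411

`n_records` follows `sample_rate` (1 byte), so it starts at byte offset 1 and occupies 2 bytes.
Bytes at offsets 1..2: EB C4.
Little-endian stores the least-significant byte at the lowest address.
Reassemble most-significant byte first: C4 EB → 0xC4EB.
0xC4EB = 50411.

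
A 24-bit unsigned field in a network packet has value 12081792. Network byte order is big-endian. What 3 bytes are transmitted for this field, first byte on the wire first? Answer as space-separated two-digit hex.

B8 5A 80

12081792 in hexadecimal, padded to 24 bits, is 0xB85A80.
Split into bytes (most-significant first): B8 5A 80.
In big-endian order the high byte comes first in memory.
So the memory order matches the most-significant-first order: B8 5A 80.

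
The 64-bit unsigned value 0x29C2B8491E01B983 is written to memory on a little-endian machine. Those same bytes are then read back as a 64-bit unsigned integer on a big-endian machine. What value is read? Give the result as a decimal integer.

Stored little-endian, the bytes at ascending addresses are 83 B9 01 1E 49 B8 C2 29.
Read back as big-endian, the last byte is least significant, giving 0x83B9011E49B8C229.
0x83B9011E49B8C229 = 9491618919257522729.

9491618919257522729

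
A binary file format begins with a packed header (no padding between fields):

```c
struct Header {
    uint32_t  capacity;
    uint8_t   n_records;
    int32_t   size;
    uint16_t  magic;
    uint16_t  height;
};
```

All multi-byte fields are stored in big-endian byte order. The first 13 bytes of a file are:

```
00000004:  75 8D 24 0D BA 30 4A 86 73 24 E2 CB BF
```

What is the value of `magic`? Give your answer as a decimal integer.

9442

`magic` follows `capacity` (4 B), `n_records` (1 B), `size` (4 B), so it starts at offset 4 + 1 + 4 = 9 and occupies 2 bytes.
Bytes at offsets 9..10: 24 E2.
In big-endian order the high byte comes first in memory.
The bytes are already most-significant first: 0x24E2.
0x24E2 = 9442.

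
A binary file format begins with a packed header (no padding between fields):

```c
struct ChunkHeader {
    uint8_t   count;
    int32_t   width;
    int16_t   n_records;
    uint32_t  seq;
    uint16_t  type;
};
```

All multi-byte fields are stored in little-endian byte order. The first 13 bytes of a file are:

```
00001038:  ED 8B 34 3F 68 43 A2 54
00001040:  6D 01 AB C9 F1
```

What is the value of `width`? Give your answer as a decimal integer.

1748972683

`width` follows `count` (1 byte), so it starts at byte offset 1 and occupies 4 bytes.
Bytes at offsets 1..4: 8B 34 3F 68.
Little-endian: lowest address holds the least-significant byte.
Reassemble most-significant byte first: 68 3F 34 8B → 0x683F348B.
0x683F348B = 1748972683.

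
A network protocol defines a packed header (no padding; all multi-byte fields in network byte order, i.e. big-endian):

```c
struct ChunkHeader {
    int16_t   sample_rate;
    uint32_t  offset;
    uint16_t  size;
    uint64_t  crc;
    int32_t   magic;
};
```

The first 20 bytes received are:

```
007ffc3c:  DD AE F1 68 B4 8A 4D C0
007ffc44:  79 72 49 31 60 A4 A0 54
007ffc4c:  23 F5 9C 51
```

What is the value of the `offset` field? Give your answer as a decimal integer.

`offset` follows `sample_rate` (2 bytes), so it starts at byte offset 2 and occupies 4 bytes.
Bytes at offsets 2..5: F1 68 B4 8A.
In big-endian order the high byte comes first in memory.
The bytes are already most-significant first: 0xF168B48A.
0xF168B48A = 4050171018.

4050171018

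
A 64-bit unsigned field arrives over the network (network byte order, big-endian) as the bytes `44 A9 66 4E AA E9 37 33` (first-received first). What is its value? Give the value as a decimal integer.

In big-endian order the high byte comes first in memory.
The bytes are already most-significant first: 0x44A9664EAAE93733.
0x44A9664EAAE93733 = 4947598153704093491.

4947598153704093491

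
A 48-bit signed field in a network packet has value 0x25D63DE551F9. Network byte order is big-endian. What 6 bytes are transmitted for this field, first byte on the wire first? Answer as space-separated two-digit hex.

Split into bytes (most-significant first): 25 D6 3D E5 51 F9.
Big-endian: lowest address holds the most-significant byte.
So the memory order matches the most-significant-first order: 25 D6 3D E5 51 F9.

25 D6 3D E5 51 F9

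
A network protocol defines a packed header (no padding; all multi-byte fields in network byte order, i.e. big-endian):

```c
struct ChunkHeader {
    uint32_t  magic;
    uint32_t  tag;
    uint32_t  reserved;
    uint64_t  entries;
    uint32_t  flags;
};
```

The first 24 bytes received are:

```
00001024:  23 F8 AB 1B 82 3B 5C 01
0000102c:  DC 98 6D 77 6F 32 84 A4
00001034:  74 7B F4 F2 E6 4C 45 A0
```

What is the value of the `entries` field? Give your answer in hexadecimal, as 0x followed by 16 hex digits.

0x6F3284A4747BF4F2

`entries` follows `magic` (4 B), `tag` (4 B), `reserved` (4 B), so it starts at offset 4 + 4 + 4 = 12 and occupies 8 bytes.
Bytes at offsets 12..19: 6F 32 84 A4 74 7B F4 F2.
Big-endian stores the most-significant byte at the lowest address.
The bytes are already most-significant first: 0x6F3284A4747BF4F2.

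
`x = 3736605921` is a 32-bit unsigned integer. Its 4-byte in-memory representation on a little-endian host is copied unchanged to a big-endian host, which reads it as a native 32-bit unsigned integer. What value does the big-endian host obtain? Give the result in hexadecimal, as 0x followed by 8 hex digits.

0xE114B8DE

3736605921 in 32-bit hexadecimal is 0xDEB814E1.
Stored little-endian, the bytes at ascending addresses are E1 14 B8 DE.
Read back as big-endian, the last byte is least significant, giving 0xE114B8DE.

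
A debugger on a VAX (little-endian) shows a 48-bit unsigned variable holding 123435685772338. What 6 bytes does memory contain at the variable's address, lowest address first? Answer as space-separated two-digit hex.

32 FC 33 9C 43 70

123435685772338 in hexadecimal, padded to 48 bits, is 0x70439C33FC32.
Split into bytes (most-significant first): 70 43 9C 33 FC 32.
In little-endian order the low byte comes first in memory.
So at ascending addresses the bytes are 32 FC 33 9C 43 70.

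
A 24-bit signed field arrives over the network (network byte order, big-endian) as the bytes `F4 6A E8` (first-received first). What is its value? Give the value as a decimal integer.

Big-endian stores the most-significant byte at the lowest address.
The bytes are already most-significant first: 0xF46AE8.
Top bit is set, so as a signed 24-bit value this is 0xF46AE8 − 2^24 = -759064.

-759064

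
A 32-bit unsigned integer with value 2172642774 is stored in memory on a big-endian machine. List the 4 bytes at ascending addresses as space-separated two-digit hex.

81 7F E5 D6

2172642774 in hexadecimal, padded to 32 bits, is 0x817FE5D6.
Split into bytes (most-significant first): 81 7F E5 D6.
Big-endian stores the most-significant byte at the lowest address.
So the memory order matches the most-significant-first order: 81 7F E5 D6.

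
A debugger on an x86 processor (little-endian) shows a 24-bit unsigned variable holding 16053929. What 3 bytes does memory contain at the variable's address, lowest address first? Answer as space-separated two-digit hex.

A9 F6 F4

16053929 in hexadecimal, padded to 24 bits, is 0xF4F6A9.
Split into bytes (most-significant first): F4 F6 A9.
In little-endian order the low byte comes first in memory.
So at ascending addresses the bytes are A9 F6 F4.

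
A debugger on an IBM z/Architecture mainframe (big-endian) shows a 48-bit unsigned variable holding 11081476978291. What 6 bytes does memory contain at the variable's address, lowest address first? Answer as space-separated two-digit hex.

11081476978291 in hexadecimal, padded to 48 bits, is 0x0A141B7FB673.
Split into bytes (most-significant first): 0A 14 1B 7F B6 73.
In big-endian order the high byte comes first in memory.
So the memory order matches the most-significant-first order: 0A 14 1B 7F B6 73.

0A 14 1B 7F B6 73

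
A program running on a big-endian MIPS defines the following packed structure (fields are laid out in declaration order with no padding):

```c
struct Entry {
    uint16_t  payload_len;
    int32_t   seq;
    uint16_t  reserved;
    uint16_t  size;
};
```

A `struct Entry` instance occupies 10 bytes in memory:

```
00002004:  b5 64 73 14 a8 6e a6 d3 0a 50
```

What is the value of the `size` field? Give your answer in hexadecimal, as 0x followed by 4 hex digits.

`size` follows `payload_len` (2 B), `seq` (4 B), `reserved` (2 B), so it starts at offset 2 + 4 + 2 = 8 and occupies 2 bytes.
Bytes at offsets 8..9: 0A 50.
In big-endian order the high byte comes first in memory.
The bytes are already most-significant first: 0x0A50.

0x0A50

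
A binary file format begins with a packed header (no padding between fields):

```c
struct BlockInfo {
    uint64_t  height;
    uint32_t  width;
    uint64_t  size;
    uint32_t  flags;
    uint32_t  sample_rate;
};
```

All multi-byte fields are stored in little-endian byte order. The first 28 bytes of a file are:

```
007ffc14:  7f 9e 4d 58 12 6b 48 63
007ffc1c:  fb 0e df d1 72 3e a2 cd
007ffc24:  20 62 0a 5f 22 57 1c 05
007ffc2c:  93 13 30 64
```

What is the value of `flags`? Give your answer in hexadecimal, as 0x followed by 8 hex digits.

0x051C5722

`flags` follows `height` (8 B), `width` (4 B), `size` (8 B), so it starts at offset 8 + 4 + 8 = 20 and occupies 4 bytes.
Bytes at offsets 20..23: 22 57 1C 05.
In little-endian order the low byte comes first in memory.
Reassemble most-significant byte first: 05 1C 57 22 → 0x051C5722.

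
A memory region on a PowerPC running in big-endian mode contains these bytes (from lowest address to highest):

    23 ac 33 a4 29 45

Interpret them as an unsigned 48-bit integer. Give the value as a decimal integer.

39222507743557

Big-endian: lowest address holds the most-significant byte.
The bytes are already most-significant first: 0x23AC33A42945.
0x23AC33A42945 = 39222507743557.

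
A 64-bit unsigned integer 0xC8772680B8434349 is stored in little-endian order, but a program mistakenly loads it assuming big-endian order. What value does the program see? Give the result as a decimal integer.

Stored little-endian, the bytes at ascending addresses are 49 43 43 B8 80 26 77 C8.
Read back as big-endian, the last byte is least significant, giving 0x494343B8802677C8.
0x494343B8802677C8 = 5279137647911401416.

5279137647911401416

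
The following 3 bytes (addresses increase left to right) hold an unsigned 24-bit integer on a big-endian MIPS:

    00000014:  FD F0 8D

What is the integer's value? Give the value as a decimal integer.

16642189

Big-endian stores the most-significant byte at the lowest address.
The bytes are already most-significant first: 0xFDF08D.
0xFDF08D = 16642189.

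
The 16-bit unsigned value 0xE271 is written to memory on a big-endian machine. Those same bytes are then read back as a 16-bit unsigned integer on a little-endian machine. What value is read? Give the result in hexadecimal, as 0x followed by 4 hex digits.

Stored big-endian, the bytes at ascending addresses are E2 71.
Read back as little-endian, the first byte is least significant, giving 0x71E2.

0x71E2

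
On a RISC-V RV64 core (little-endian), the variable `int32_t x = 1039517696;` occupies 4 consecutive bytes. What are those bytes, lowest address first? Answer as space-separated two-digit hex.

1039517696 in hexadecimal, padded to 32 bits, is 0x3DF5C800.
Split into bytes (most-significant first): 3D F5 C8 00.
In little-endian order the low byte comes first in memory.
So at ascending addresses the bytes are 00 C8 F5 3D.

00 C8 F5 3D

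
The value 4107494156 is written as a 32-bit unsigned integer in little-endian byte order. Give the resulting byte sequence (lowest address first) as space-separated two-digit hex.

0C 63 D3 F4

4107494156 in hexadecimal, padded to 32 bits, is 0xF4D3630C.
Split into bytes (most-significant first): F4 D3 63 0C.
Little-endian: lowest address holds the least-significant byte.
So at ascending addresses the bytes are 0C 63 D3 F4.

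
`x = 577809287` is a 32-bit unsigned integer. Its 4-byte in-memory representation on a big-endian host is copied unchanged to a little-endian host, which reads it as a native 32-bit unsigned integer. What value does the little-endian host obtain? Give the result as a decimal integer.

577809287 in 32-bit hexadecimal is 0x2270AB87.
Stored big-endian, the bytes at ascending addresses are 22 70 AB 87.
Read back as little-endian, the first byte is least significant, giving 0x87AB7022.
0x87AB7022 = 2276159522.

2276159522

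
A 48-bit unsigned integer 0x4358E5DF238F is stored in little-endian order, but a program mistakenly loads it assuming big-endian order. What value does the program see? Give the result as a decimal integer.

Stored little-endian, the bytes at ascending addresses are 8F 23 DF E5 58 43.
Read back as big-endian, the last byte is least significant, giving 0x8F23DFE55843.
0x8F23DFE55843 = 157384242976835.

157384242976835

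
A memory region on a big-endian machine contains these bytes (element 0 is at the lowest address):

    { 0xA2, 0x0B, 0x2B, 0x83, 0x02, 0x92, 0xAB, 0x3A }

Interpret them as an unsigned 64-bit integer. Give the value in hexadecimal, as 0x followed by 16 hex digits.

0xA20B2B830292AB3A

Big-endian stores the most-significant byte at the lowest address.
The bytes are already most-significant first: 0xA20B2B830292AB3A.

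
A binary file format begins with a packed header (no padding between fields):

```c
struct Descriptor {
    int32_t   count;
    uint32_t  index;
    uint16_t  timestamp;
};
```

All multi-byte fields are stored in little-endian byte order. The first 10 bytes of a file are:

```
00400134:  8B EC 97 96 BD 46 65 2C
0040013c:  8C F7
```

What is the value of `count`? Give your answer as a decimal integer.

`count` is the first field, at byte offset 0, occupying 4 bytes.
Bytes at offsets 0..3: 8B EC 97 96.
Little-endian stores the least-significant byte at the lowest address.
Reassemble most-significant byte first: 96 97 EC 8B → 0x9697EC8B.
Top bit is set, so as a signed 32-bit value this is 0x9697EC8B − 2^32 = -1768428405.

-1768428405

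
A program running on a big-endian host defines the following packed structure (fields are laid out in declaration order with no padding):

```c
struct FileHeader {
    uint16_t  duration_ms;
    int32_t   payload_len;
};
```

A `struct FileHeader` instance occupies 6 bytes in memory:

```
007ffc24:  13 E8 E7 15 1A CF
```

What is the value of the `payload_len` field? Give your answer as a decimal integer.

`payload_len` follows `duration_ms` (2 bytes), so it starts at byte offset 2 and occupies 4 bytes.
Bytes at offsets 2..5: E7 15 1A CF.
Big-endian stores the most-significant byte at the lowest address.
The bytes are already most-significant first: 0xE7151ACF.
Top bit is set, so as a signed 32-bit value this is 0xE7151ACF − 2^32 = -418047281.

-418047281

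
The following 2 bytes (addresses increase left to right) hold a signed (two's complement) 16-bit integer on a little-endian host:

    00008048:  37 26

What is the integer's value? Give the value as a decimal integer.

9783

Little-endian stores the least-significant byte at the lowest address.
Reassemble most-significant byte first: 26 37 → 0x2637.
0x2637 = 9783.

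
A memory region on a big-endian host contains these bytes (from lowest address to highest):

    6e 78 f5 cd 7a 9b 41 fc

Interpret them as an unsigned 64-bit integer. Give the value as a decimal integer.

Big-endian stores the most-significant byte at the lowest address.
The bytes are already most-significant first: 0x6E78F5CD7A9B41FC.
0x6E78F5CD7A9B41FC = 7960382604251447804.

7960382604251447804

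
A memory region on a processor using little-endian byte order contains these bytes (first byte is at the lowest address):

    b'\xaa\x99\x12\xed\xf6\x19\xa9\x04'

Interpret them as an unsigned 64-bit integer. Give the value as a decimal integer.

Little-endian: lowest address holds the least-significant byte.
Reassemble most-significant byte first: 04 A9 19 F6 ED 12 99 AA → 0x04A919F6ED1299AA.
0x04A919F6ED1299AA = 335828195545881002.

335828195545881002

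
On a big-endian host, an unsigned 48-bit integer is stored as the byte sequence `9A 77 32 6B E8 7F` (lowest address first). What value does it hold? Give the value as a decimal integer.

169836737718399

Big-endian: lowest address holds the most-significant byte.
The bytes are already most-significant first: 0x9A77326BE87F.
0x9A77326BE87F = 169836737718399.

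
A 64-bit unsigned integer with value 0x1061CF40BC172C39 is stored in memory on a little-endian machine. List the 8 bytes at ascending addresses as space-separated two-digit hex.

39 2C 17 BC 40 CF 61 10

Split into bytes (most-significant first): 10 61 CF 40 BC 17 2C 39.
Little-endian: lowest address holds the least-significant byte.
So at ascending addresses the bytes are 39 2C 17 BC 40 CF 61 10.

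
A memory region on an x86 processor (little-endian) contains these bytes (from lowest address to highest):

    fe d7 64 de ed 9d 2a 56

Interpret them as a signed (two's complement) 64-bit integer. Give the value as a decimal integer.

In little-endian order the low byte comes first in memory.
Reassemble most-significant byte first: 56 2A 9D ED DE 64 D7 FE → 0x562A9DEDDE64D7FE.
0x562A9DEDDE64D7FE = 6208948681247610878.

6208948681247610878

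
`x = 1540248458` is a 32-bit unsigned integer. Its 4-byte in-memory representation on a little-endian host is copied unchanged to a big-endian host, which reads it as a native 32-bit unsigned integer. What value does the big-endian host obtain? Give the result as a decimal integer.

1540248458 in 32-bit hexadecimal is 0x5BCE538A.
Stored little-endian, the bytes at ascending addresses are 8A 53 CE 5B.
Read back as big-endian, the last byte is least significant, giving 0x8A53CE5B.
0x8A53CE5B = 2320748123.

2320748123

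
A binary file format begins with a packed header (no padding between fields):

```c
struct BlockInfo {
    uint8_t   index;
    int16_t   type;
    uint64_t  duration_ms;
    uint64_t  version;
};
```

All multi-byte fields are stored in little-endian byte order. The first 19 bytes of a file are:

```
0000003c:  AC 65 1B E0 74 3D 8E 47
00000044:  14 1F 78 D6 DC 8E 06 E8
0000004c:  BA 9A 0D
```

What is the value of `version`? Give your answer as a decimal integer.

980301374611709142

`version` follows `index` (1 B), `type` (2 B), `duration_ms` (8 B), so it starts at offset 1 + 2 + 8 = 11 and occupies 8 bytes.
Bytes at offsets 11..18: D6 DC 8E 06 E8 BA 9A 0D.
In little-endian order the low byte comes first in memory.
Reassemble most-significant byte first: 0D 9A BA E8 06 8E DC D6 → 0x0D9ABAE8068EDCD6.
0x0D9ABAE8068EDCD6 = 980301374611709142.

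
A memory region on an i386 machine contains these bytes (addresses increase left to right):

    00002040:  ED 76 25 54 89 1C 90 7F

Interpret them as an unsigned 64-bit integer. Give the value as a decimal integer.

9191878215611021037

In little-endian order the low byte comes first in memory.
Reassemble most-significant byte first: 7F 90 1C 89 54 25 76 ED → 0x7F901C89542576ED.
0x7F901C89542576ED = 9191878215611021037.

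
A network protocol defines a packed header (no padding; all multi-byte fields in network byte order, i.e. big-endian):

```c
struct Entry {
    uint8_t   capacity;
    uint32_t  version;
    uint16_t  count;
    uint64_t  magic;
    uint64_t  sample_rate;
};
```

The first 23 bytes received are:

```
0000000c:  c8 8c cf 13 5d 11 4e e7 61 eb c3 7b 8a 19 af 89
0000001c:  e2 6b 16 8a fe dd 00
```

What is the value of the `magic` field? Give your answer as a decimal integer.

16672866520326085039

`magic` follows `capacity` (1 B), `version` (4 B), `count` (2 B), so it starts at offset 1 + 4 + 2 = 7 and occupies 8 bytes.
Bytes at offsets 7..14: E7 61 EB C3 7B 8A 19 AF.
Big-endian stores the most-significant byte at the lowest address.
The bytes are already most-significant first: 0xE761EBC37B8A19AF.
0xE761EBC37B8A19AF = 16672866520326085039.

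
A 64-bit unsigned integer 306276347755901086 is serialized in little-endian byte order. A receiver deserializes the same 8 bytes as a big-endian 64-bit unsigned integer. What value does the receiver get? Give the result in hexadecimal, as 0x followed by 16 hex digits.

306276347755901086 in 64-bit hexadecimal is 0x04401CB72F18309E.
Stored little-endian, the bytes at ascending addresses are 9E 30 18 2F B7 1C 40 04.
Read back as big-endian, the last byte is least significant, giving 0x9E30182FB71C4004.

0x9E30182FB71C4004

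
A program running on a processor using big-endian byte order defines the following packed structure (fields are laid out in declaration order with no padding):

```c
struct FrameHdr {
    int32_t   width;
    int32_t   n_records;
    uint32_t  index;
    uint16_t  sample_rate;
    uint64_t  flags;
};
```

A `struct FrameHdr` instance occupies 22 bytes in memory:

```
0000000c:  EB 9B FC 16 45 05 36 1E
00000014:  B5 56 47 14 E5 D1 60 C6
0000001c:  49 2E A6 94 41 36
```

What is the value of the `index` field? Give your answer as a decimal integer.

`index` follows `width` (4 B), `n_records` (4 B), so it starts at offset 4 + 4 = 8 and occupies 4 bytes.
Bytes at offsets 8..11: B5 56 47 14.
Big-endian: lowest address holds the most-significant byte.
The bytes are already most-significant first: 0xB5564714.
0xB5564714 = 3042330388.

3042330388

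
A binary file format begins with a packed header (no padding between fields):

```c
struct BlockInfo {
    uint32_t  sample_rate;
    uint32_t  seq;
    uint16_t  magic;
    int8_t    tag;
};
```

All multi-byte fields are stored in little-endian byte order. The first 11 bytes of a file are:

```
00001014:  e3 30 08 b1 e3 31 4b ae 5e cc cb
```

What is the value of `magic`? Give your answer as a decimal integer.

`magic` follows `sample_rate` (4 B), `seq` (4 B), so it starts at offset 4 + 4 = 8 and occupies 2 bytes.
Bytes at offsets 8..9: 5E CC.
Little-endian: lowest address holds the least-significant byte.
Reassemble most-significant byte first: CC 5E → 0xCC5E.
0xCC5E = 52318.

52318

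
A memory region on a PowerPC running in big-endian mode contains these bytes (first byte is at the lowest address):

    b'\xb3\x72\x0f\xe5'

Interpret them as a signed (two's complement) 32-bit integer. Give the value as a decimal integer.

Big-endian stores the most-significant byte at the lowest address.
The bytes are already most-significant first: 0xB3720FE5.
Top bit is set, so as a signed 32-bit value this is 0xB3720FE5 − 2^32 = -1284370459.

-1284370459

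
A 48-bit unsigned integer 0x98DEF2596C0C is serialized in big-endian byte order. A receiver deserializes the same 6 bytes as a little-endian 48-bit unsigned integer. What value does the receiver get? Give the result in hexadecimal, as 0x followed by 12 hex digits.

Stored big-endian, the bytes at ascending addresses are 98 DE F2 59 6C 0C.
Read back as little-endian, the first byte is least significant, giving 0x0C6C59F2DE98.

0x0C6C59F2DE98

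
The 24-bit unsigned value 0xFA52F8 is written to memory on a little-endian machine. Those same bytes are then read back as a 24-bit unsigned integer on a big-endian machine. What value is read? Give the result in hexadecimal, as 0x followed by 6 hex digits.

0xF852FA

Stored little-endian, the bytes at ascending addresses are F8 52 FA.
Read back as big-endian, the last byte is least significant, giving 0xF852FA.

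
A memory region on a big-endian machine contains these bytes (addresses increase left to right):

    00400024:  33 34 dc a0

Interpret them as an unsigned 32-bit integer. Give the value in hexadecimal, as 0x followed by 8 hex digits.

0x3334DCA0

In big-endian order the high byte comes first in memory.
The bytes are already most-significant first: 0x3334DCA0.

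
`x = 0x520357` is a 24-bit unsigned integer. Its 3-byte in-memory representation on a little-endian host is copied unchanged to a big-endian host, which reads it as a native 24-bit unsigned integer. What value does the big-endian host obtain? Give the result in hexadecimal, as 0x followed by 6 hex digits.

Stored little-endian, the bytes at ascending addresses are 57 03 52.
Read back as big-endian, the last byte is least significant, giving 0x570352.

0x570352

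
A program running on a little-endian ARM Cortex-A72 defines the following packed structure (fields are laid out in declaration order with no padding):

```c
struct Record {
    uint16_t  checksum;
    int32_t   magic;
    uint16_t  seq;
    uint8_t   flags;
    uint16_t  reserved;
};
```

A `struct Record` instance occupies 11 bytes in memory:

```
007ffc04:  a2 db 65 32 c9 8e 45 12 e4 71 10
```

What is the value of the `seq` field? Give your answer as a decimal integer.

4677

`seq` follows `checksum` (2 B), `magic` (4 B), so it starts at offset 2 + 4 = 6 and occupies 2 bytes.
Bytes at offsets 6..7: 45 12.
In little-endian order the low byte comes first in memory.
Reassemble most-significant byte first: 12 45 → 0x1245.
0x1245 = 4677.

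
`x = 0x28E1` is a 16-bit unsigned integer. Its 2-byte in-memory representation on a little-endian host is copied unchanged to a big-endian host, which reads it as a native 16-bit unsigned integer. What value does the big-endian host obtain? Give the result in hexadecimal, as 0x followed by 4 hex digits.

0xE128

Stored little-endian, the bytes at ascending addresses are E1 28.
Read back as big-endian, the last byte is least significant, giving 0xE128.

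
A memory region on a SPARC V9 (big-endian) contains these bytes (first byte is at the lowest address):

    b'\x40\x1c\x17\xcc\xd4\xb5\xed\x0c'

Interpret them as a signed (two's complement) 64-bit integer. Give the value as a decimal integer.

4619593486284745996

Big-endian stores the most-significant byte at the lowest address.
The bytes are already most-significant first: 0x401C17CCD4B5ED0C.
0x401C17CCD4B5ED0C = 4619593486284745996.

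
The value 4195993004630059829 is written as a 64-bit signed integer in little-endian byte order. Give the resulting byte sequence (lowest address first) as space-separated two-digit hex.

4195993004630059829 in hexadecimal, padded to 64 bits, is 0x3A3B296808FFAB35.
Split into bytes (most-significant first): 3A 3B 29 68 08 FF AB 35.
Little-endian: lowest address holds the least-significant byte.
So at ascending addresses the bytes are 35 AB FF 08 68 29 3B 3A.

35 AB FF 08 68 29 3B 3A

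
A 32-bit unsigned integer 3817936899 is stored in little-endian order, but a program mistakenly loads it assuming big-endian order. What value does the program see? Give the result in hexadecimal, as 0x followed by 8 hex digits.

3817936899 in 32-bit hexadecimal is 0xE3911803.
Stored little-endian, the bytes at ascending addresses are 03 18 91 E3.
Read back as big-endian, the last byte is least significant, giving 0x031891E3.

0x031891E3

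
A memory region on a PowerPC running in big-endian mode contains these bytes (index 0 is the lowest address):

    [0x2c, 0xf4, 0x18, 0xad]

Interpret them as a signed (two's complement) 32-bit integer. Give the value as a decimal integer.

In big-endian order the high byte comes first in memory.
The bytes are already most-significant first: 0x2CF418AD.
0x2CF418AD = 754194605.

754194605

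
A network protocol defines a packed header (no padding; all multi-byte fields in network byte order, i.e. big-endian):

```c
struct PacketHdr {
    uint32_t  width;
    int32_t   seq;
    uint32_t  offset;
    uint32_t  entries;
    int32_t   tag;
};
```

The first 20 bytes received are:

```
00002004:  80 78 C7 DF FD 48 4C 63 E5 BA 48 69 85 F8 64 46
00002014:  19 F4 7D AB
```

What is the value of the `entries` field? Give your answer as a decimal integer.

`entries` follows `width` (4 B), `seq` (4 B), `offset` (4 B), so it starts at offset 4 + 4 + 4 = 12 and occupies 4 bytes.
Bytes at offsets 12..15: 85 F8 64 46.
In big-endian order the high byte comes first in memory.
The bytes are already most-significant first: 0x85F86446.
0x85F86446 = 2247648326.

2247648326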